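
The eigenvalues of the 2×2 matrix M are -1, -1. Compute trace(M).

-2

trace(M) is the sum of the eigenvalues: (-1) + (-1) = -2.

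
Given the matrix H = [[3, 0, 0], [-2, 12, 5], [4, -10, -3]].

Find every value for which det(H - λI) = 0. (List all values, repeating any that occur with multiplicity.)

2, 3, 7

Set up det(tI - H) = 0.
Expanding along the first row, p(t) = t^3 - 12t^2 + 41t - 42.
Try t = 3: p(3) = 0, so 3 is a root.
Dividing by (t - 3) leaves t^2 - 9t + 14.
The quadratic factors as (t - 2)·(t - 7).
Eigenvalues: 2, 3, 7.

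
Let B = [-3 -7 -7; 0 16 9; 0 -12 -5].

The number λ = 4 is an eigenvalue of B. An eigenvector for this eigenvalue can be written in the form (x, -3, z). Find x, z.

-1, 4

We need (B - 4I)v = 0.
B - 4I = [[-7, -7, -7], [0, 12, 9], [0, -12, -9]].
Row 1: (-7)·x + (-7)·-3 + (-7)·z = 0
Row 2: (0)·x + (12)·-3 + (9)·z = 0
Row 3: (0)·x + (-12)·-3 + (-9)·z = 0
Solving gives x = -1, z = 4.
Check: B·(-1, -3, 4) = (-4, -12, 16) = 4·(-1, -3, 4).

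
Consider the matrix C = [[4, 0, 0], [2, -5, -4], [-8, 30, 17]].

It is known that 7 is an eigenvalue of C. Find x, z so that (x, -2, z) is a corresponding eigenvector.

We need (C - 7I)v = 0.
C - 7I = [[-3, 0, 0], [2, -12, -4], [-8, 30, 10]].
Row 1: (-3)·x + (0)·-2 + (0)·z = 0
Row 2: (2)·x + (-12)·-2 + (-4)·z = 0
Row 3: (-8)·x + (30)·-2 + (10)·z = 0
Solving gives x = 0, z = 6.
Check: C·(0, -2, 6) = (0, -14, 42) = 7·(0, -2, 6).

0, 6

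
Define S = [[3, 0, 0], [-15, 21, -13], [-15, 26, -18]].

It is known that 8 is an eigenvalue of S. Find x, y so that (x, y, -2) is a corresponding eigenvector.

We need (S - 8I)v = 0.
S - 8I = [[-5, 0, 0], [-15, 13, -13], [-15, 26, -26]].
Row 1: (-5)·x + (0)·y + (0)·-2 = 0
Row 2: (-15)·x + (13)·y + (-13)·-2 = 0
Row 3: (-15)·x + (26)·y + (-26)·-2 = 0
Solving gives x = 0, y = -2.
Check: S·(0, -2, -2) = (0, -16, -16) = 8·(0, -2, -2).

0, -2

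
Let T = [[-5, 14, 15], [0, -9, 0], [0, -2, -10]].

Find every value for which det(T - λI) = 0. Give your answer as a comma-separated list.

Set up det(rI - T) = 0.
Expanding the 3×3 determinant: p(r) = r^3 + 24r^2 + 185r + 450.
Rational-root test: r = -5 gives p(-5) = 0.
Factor out (r + 5): p(r) = (r + 5)·(r^2 + 19r + 90).
The quadratic factors as (r + 10)·(r + 9).
Eigenvalues: -10, -9, -5.

-10, -9, -5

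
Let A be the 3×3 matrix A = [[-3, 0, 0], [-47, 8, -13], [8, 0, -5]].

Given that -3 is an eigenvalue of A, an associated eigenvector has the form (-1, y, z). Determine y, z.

We need (A + 3I)v = 0.
A + 3I = [[0, 0, 0], [-47, 11, -13], [8, 0, -2]].
Row 1: (0)·-1 + (0)·y + (0)·z = 0
Row 2: (-47)·-1 + (11)·y + (-13)·z = 0
Row 3: (8)·-1 + (0)·y + (-2)·z = 0
Solving gives y = -9, z = -4.
Check: A·(-1, -9, -4) = (3, 27, 12) = -3·(-1, -9, -4).

-9, -4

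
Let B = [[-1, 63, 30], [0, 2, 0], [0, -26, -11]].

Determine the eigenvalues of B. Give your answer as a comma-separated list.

Compute the characteristic polynomial p(μ) = det(μI - B).
Cofactor expansion gives p(μ) = μ^3 + 10μ^2 - 13μ - 22.
Since p(2) = 0, μ = 2 is a root.
Factor out (μ - 2): p(μ) = (μ - 2)·(μ^2 + 12μ + 11).
The quadratic factors as (μ + 11)·(μ + 1).
Eigenvalues: -11, -1, 2.

-11, -1, 2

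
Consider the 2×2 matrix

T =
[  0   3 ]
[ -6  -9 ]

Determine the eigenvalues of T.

-6, -3

det(T - μI) = (0 - μ)(-9 - μ) - (3)·(-6) = μ^2 + 9μ + 18.
This factors as (μ + 6)·(μ + 3) = 0.
Eigenvalues: -6, -3.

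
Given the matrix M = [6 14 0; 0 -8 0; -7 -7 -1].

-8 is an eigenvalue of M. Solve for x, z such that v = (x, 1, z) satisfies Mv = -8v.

We need (M + 8I)v = 0.
M + 8I = [[14, 14, 0], [0, 0, 0], [-7, -7, 7]].
Row 1: (14)·x + (14)·1 + (0)·z = 0
Row 2: (0)·x + (0)·1 + (0)·z = 0
Row 3: (-7)·x + (-7)·1 + (7)·z = 0
Solving gives x = -1, z = 0.
Check: M·(-1, 1, 0) = (8, -8, 0) = -8·(-1, 1, 0).

-1, 0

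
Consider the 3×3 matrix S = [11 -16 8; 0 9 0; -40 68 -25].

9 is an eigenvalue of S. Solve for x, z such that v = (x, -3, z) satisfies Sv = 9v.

We need (S - 9I)v = 0.
S - 9I = [[2, -16, 8], [0, 0, 0], [-40, 68, -34]].
Row 1: (2)·x + (-16)·-3 + (8)·z = 0
Row 2: (0)·x + (0)·-3 + (0)·z = 0
Row 3: (-40)·x + (68)·-3 + (-34)·z = 0
Solving gives x = 0, z = -6.
Check: S·(0, -3, -6) = (0, -27, -54) = 9·(0, -3, -6).

0, -6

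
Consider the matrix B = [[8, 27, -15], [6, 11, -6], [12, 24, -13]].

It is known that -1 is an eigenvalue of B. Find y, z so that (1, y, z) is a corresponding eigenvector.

We need (B + 1I)v = 0.
B + 1I = [[9, 27, -15], [6, 12, -6], [12, 24, -12]].
Row 1: (9)·1 + (27)·y + (-15)·z = 0
Row 2: (6)·1 + (12)·y + (-6)·z = 0
Row 3: (12)·1 + (24)·y + (-12)·z = 0
Solving gives y = -2, z = -3.
Check: B·(1, -2, -3) = (-1, 2, 3) = -1·(1, -2, -3).

-2, -3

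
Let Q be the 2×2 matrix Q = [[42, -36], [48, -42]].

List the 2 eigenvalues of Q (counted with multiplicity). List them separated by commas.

det(Q - sI) = (42 - s)(-42 - s) - (-36)·(48) = s^2 - 36.
This factors as (s + 6)·(s - 6) = 0.
Eigenvalues: -6, 6.

-6, 6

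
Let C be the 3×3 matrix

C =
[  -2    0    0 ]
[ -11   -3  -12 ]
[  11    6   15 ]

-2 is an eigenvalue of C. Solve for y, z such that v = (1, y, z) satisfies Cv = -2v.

We need (C + 2I)v = 0.
C + 2I = [[0, 0, 0], [-11, -1, -12], [11, 6, 17]].
Row 1: (0)·1 + (0)·y + (0)·z = 0
Row 2: (-11)·1 + (-1)·y + (-12)·z = 0
Row 3: (11)·1 + (6)·y + (17)·z = 0
Solving gives y = 1, z = -1.
Check: C·(1, 1, -1) = (-2, -2, 2) = -2·(1, 1, -1).

1, -1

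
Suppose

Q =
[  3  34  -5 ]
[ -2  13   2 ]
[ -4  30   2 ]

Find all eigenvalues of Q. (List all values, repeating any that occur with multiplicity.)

-2, 9, 11

Compute the characteristic polynomial p(λ) = det(λI - Q).
Cofactor expansion gives p(λ) = λ^3 - 18λ^2 + 59λ + 198.
Since p(-2) = 0, λ = -2 is a root.
Factor out (λ + 2): p(λ) = (λ + 2)·(λ^2 - 20λ + 99).
The quadratic factors as (λ - 9)·(λ - 11).
Eigenvalues: -2, 9, 11.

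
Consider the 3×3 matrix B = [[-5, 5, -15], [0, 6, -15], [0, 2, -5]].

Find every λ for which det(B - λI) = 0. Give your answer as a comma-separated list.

Set up det(rI - B) = 0.
Cofactor expansion gives p(r) = r^3 + 4r^2 - 5r.
Since p(0) = 0, r = 0 is a root.
Factor out r: p(r) = r·(r^2 + 4r - 5).
The quadratic factors as (r + 5)·(r - 1).
Eigenvalues: -5, 0, 1.

-5, 0, 1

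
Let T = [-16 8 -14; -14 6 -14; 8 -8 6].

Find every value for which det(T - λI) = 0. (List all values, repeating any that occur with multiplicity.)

The characteristic polynomial is p(λ) = det(λI - T).
Expanding the 3×3 determinant: p(λ) = λ^3 + 4λ^2 - 44λ - 96.
Since p(-2) = 0, λ = -2 is a root.
Factor out (λ + 2): p(λ) = (λ + 2)·(λ^2 + 2λ - 48).
The quadratic factors as (λ + 8)·(λ - 6).
Eigenvalues: -8, -2, 6.

-8, -2, 6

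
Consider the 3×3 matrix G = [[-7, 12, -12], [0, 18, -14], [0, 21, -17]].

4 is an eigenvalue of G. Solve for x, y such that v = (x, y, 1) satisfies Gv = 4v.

0, 1

We need (G - 4I)v = 0.
G - 4I = [[-11, 12, -12], [0, 14, -14], [0, 21, -21]].
Row 1: (-11)·x + (12)·y + (-12)·1 = 0
Row 2: (0)·x + (14)·y + (-14)·1 = 0
Row 3: (0)·x + (21)·y + (-21)·1 = 0
Solving gives x = 0, y = 1.
Check: G·(0, 1, 1) = (0, 4, 4) = 4·(0, 1, 1).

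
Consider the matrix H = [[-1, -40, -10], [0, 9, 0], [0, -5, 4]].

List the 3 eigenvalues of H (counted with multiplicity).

-1, 4, 9

Set up det(sI - H) = 0.
Expanding the 3×3 determinant: p(s) = s^3 - 12s^2 + 23s + 36.
Since p(-1) = 0, s = -1 is a root.
Dividing by (s + 1) leaves s^2 - 13s + 36.
The quadratic factors as (s - 4)·(s - 9).
Eigenvalues: -1, 4, 9.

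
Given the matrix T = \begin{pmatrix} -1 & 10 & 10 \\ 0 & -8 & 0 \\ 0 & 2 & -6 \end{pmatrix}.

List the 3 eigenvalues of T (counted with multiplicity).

Set up det(sI - T) = 0.
Expanding the 3×3 determinant: p(s) = s^3 + 15s^2 + 62s + 48.
Since p(-1) = 0, s = -1 is a root.
Dividing by (s + 1) leaves s^2 + 14s + 48.
The quadratic factors as (s + 8)·(s + 6).
Eigenvalues: -8, -6, -1.

-8, -6, -1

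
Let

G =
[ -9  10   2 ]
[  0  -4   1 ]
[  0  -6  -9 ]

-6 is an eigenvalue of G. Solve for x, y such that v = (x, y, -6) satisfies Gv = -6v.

We need (G + 6I)v = 0.
G + 6I = [[-3, 10, 2], [0, 2, 1], [0, -6, -3]].
Row 1: (-3)·x + (10)·y + (2)·-6 = 0
Row 2: (0)·x + (2)·y + (1)·-6 = 0
Row 3: (0)·x + (-6)·y + (-3)·-6 = 0
Solving gives x = 6, y = 3.
Check: G·(6, 3, -6) = (-36, -18, 36) = -6·(6, 3, -6).

6, 3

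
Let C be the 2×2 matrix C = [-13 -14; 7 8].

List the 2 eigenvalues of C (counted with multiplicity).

-6, 1

det(C - lambda·I) = (-13 - lambda)(8 - lambda) - (-14)·(7) = lambda^2 + 5·lambda - 6.
This factors as (lambda + 6)·(lambda - 1) = 0.
Eigenvalues: -6, 1.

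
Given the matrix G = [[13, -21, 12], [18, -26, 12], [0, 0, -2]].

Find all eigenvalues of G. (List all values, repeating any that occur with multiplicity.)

Set up det(λI - G) = 0.
Expanding the 3×3 determinant: p(λ) = λ^3 + 15λ^2 + 66λ + 80.
Rational-root test: λ = -2 gives p(-2) = 0.
Factor out (λ + 2): p(λ) = (λ + 2)·(λ^2 + 13λ + 40).
The quadratic factors as (λ + 8)·(λ + 5).
Eigenvalues: -8, -5, -2.

-8, -5, -2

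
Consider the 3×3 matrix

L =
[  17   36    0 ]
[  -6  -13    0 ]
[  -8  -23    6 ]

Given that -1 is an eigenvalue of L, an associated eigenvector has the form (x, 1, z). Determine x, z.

We need (L + 1I)v = 0.
L + 1I = [[18, 36, 0], [-6, -12, 0], [-8, -23, 7]].
Row 1: (18)·x + (36)·1 + (0)·z = 0
Row 2: (-6)·x + (-12)·1 + (0)·z = 0
Row 3: (-8)·x + (-23)·1 + (7)·z = 0
Solving gives x = -2, z = 1.
Check: L·(-2, 1, 1) = (2, -1, -1) = -1·(-2, 1, 1).

-2, 1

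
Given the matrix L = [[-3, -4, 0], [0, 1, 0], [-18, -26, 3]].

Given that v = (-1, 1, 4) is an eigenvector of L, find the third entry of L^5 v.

First find the eigenvalue: Lv = (-1, 1, 4) = 1·(-1, 1, 4), so λ = 1.
Then L^5 v = λ^5·v = 1^5·(-1, 1, 4) = 1·(-1, 1, 4) = (-1, 1, 4).

4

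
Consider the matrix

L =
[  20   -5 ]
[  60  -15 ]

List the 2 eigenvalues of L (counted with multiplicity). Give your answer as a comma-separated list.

det(L - μI) = (20 - μ)(-15 - μ) - (-5)·(60) = μ^2 - 5μ.
This factors as μ·(μ - 5) = 0.
Eigenvalues: 0, 5.

0, 5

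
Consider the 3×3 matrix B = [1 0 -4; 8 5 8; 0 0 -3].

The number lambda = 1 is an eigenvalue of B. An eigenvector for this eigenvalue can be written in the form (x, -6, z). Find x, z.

We need (B - 1I)v = 0.
B - 1I = [[0, 0, -4], [8, 4, 8], [0, 0, -4]].
Row 1: (0)·x + (0)·-6 + (-4)·z = 0
Row 2: (8)·x + (4)·-6 + (8)·z = 0
Row 3: (0)·x + (0)·-6 + (-4)·z = 0
Solving gives x = 3, z = 0.
Check: B·(3, -6, 0) = (3, -6, 0) = 1·(3, -6, 0).

3, 0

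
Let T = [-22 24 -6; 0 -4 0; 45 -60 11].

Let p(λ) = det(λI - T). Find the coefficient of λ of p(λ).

p(λ) = λ^3 + 15λ^2 + 72λ + 112.
The coefficient of λ is 72.

72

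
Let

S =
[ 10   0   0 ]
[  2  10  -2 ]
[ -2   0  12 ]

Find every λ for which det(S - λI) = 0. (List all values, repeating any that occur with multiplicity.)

10, 10, 12

Set up det(sI - S) = 0.
Cofactor expansion gives p(s) = s^3 - 32s^2 + 340s - 1200.
Try s = 12: p(12) = 0, so 12 is a root.
Dividing by (s - 12) leaves s^2 - 20s + 100.
The quadratic factor is (s - 10)^2.
Eigenvalues: 10, 10, 12.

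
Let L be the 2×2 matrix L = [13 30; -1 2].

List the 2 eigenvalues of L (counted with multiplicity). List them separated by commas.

det(L - μI) = (13 - μ)(2 - μ) - (30)·(-1) = μ^2 - 15μ + 56.
This factors as (μ - 7)·(μ - 8) = 0.
Eigenvalues: 7, 8.

7, 8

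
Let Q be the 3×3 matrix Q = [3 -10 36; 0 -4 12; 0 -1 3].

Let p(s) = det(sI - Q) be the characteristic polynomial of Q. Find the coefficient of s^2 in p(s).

The coefficient of s^2 of det(sI - Q) is −trace(Q).
trace(Q) = (3) + (-4) + (3) = 2, so the coefficient is -2.

-2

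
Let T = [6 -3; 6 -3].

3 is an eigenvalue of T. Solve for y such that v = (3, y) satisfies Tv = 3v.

We need (T - 3I)v = 0.
T - 3I = [[3, -3], [6, -6]].
Row 1: (3)·3 + (-3)·y = 0
Row 2: (6)·3 + (-6)·y = 0
Solving gives y = 3.
Check: T·(3, 3) = (9, 9) = 3·(3, 3).

3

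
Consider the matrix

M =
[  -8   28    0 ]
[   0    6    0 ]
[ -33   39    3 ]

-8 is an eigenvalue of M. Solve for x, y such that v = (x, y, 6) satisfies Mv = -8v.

2, 0

We need (M + 8I)v = 0.
M + 8I = [[0, 28, 0], [0, 14, 0], [-33, 39, 11]].
Row 1: (0)·x + (28)·y + (0)·6 = 0
Row 2: (0)·x + (14)·y + (0)·6 = 0
Row 3: (-33)·x + (39)·y + (11)·6 = 0
Solving gives x = 2, y = 0.
Check: M·(2, 0, 6) = (-16, 0, -48) = -8·(2, 0, 6).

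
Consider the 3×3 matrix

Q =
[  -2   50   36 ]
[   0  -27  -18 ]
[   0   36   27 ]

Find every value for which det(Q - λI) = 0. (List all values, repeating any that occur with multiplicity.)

-9, -2, 9

Compute the characteristic polynomial p(μ) = det(μI - Q).
Expanding along the first row, p(μ) = μ^3 + 2μ^2 - 81μ - 162.
Try μ = -9: p(-9) = 0, so -9 is a root.
Factor out (μ + 9): p(μ) = (μ + 9)·(μ^2 - 7μ - 18).
The quadratic factors as (μ + 2)·(μ - 9).
Eigenvalues: -9, -2, 9.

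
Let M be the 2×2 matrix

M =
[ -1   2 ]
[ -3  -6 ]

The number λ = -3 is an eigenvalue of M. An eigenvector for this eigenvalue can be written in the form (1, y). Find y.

-1

We need (M + 3I)v = 0.
M + 3I = [[2, 2], [-3, -3]].
Row 1: (2)·1 + (2)·y = 0
Row 2: (-3)·1 + (-3)·y = 0
Solving gives y = -1.
Check: M·(1, -1) = (-3, 3) = -3·(1, -1).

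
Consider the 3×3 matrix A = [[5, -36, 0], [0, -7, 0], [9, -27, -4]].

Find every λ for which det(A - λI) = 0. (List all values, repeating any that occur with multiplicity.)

Set up det(λI - A) = 0.
Expanding along the first row, p(λ) = λ^3 + 6λ^2 - 27λ - 140.
Since p(5) = 0, λ = 5 is a root.
Dividing by (λ - 5) leaves λ^2 + 11λ + 28.
The quadratic factors as (λ + 7)·(λ + 4).
Eigenvalues: -7, -4, 5.

-7, -4, 5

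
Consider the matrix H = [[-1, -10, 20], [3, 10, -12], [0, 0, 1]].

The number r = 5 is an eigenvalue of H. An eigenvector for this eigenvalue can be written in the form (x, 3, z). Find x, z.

We need (H - 5I)v = 0.
H - 5I = [[-6, -10, 20], [3, 5, -12], [0, 0, -4]].
Row 1: (-6)·x + (-10)·3 + (20)·z = 0
Row 2: (3)·x + (5)·3 + (-12)·z = 0
Row 3: (0)·x + (0)·3 + (-4)·z = 0
Solving gives x = -5, z = 0.
Check: H·(-5, 3, 0) = (-25, 15, 0) = 5·(-5, 3, 0).

-5, 0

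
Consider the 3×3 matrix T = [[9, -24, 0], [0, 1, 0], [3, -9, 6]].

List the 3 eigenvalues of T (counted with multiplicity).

Compute the characteristic polynomial p(r) = det(rI - T).
Expanding the 3×3 determinant: p(r) = r^3 - 16r^2 + 69r - 54.
Rational-root test: r = 1 gives p(1) = 0.
Dividing by (r - 1) leaves r^2 - 15r + 54.
The quadratic factors as (r - 6)·(r - 9).
Eigenvalues: 1, 6, 9.

1, 6, 9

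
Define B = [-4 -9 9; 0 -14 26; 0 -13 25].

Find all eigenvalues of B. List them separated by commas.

-4, -1, 12

Compute the characteristic polynomial p(λ) = det(λI - B).
Cofactor expansion gives p(λ) = λ^3 - 7λ^2 - 56λ - 48.
Try λ = -1: p(-1) = 0, so -1 is a root.
Dividing by (λ + 1) leaves λ^2 - 8λ - 48.
The quadratic factors as (λ + 4)·(λ - 12).
Eigenvalues: -4, -1, 12.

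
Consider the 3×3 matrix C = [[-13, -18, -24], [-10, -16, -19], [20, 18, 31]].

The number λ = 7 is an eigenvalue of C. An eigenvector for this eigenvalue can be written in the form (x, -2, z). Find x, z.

We need (C - 7I)v = 0.
C - 7I = [[-20, -18, -24], [-10, -23, -19], [20, 18, 24]].
Row 1: (-20)·x + (-18)·-2 + (-24)·z = 0
Row 2: (-10)·x + (-23)·-2 + (-19)·z = 0
Row 3: (20)·x + (18)·-2 + (24)·z = 0
Solving gives x = -3, z = 4.
Check: C·(-3, -2, 4) = (-21, -14, 28) = 7·(-3, -2, 4).

-3, 4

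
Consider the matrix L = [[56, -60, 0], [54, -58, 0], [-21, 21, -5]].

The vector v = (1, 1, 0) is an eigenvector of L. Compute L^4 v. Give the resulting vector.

First find the eigenvalue: Lv = (-4, -4, 0) = -4·(1, 1, 0), so λ = -4.
Then L^4 v = λ^4·v = (-4)^4·(1, 1, 0) = 256·(1, 1, 0) = (256, 256, 0).

(256, 256, 0)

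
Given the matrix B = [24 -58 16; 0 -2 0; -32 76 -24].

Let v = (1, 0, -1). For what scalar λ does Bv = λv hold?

8

Compute Bv: B·(1, 0, -1) = (8, 0, -8).
Since Bv = λv, compare component 1: 8 = λ·1, so λ = 8.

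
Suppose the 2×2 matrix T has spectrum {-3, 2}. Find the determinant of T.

det(T) is the product of the eigenvalues: (-3) · (2) = -6.

-6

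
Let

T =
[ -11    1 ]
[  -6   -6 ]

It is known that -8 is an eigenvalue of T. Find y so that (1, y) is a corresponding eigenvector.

3

We need (T + 8I)v = 0.
T + 8I = [[-3, 1], [-6, 2]].
Row 1: (-3)·1 + (1)·y = 0
Row 2: (-6)·1 + (2)·y = 0
Solving gives y = 3.
Check: T·(1, 3) = (-8, -24) = -8·(1, 3).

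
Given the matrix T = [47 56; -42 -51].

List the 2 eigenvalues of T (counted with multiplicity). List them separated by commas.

det(T - rI) = (47 - r)(-51 - r) - (56)·(-42) = r^2 + 4r - 45.
This factors as (r + 9)·(r - 5) = 0.
Eigenvalues: -9, 5.

-9, 5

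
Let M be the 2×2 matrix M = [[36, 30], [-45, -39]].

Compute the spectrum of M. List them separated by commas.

-9, 6

det(M - μI) = (36 - μ)(-39 - μ) - (30)·(-45) = μ^2 + 3μ - 54.
This factors as (μ + 9)·(μ - 6) = 0.
Eigenvalues: -9, 6.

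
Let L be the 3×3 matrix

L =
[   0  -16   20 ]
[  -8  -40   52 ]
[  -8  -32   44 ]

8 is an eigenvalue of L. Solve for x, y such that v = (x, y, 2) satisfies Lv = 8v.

1, 2

We need (L - 8I)v = 0.
L - 8I = [[-8, -16, 20], [-8, -48, 52], [-8, -32, 36]].
Row 1: (-8)·x + (-16)·y + (20)·2 = 0
Row 2: (-8)·x + (-48)·y + (52)·2 = 0
Row 3: (-8)·x + (-32)·y + (36)·2 = 0
Solving gives x = 1, y = 2.
Check: L·(1, 2, 2) = (8, 16, 16) = 8·(1, 2, 2).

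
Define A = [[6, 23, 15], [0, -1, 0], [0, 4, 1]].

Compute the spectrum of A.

Set up det(rI - A) = 0.
Expanding along the first row, p(r) = r^3 - 6r^2 - r + 6.
Try r = 6: p(6) = 0, so 6 is a root.
Dividing by (r - 6) leaves r^2 - 1.
The quadratic factors as (r + 1)·(r - 1).
Eigenvalues: -1, 1, 6.

-1, 1, 6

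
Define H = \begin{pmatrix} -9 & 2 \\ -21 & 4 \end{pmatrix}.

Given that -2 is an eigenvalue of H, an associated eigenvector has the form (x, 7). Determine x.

2

We need (H + 2I)v = 0.
H + 2I = [[-7, 2], [-21, 6]].
Row 1: (-7)·x + (2)·7 = 0
Row 2: (-21)·x + (6)·7 = 0
Solving gives x = 2.
Check: H·(2, 7) = (-4, -14) = -2·(2, 7).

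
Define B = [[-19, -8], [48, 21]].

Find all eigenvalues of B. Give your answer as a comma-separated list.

det(B - λI) = (-19 - λ)(21 - λ) - (-8)·(48) = λ^2 - 2λ - 15.
This factors as (λ + 3)·(λ - 5) = 0.
Eigenvalues: -3, 5.

-3, 5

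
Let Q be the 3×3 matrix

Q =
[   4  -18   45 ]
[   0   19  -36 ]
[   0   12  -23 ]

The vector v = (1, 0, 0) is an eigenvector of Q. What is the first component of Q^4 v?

First find the eigenvalue: Qv = (4, 0, 0) = 4·(1, 0, 0), so λ = 4.
Then Q^4 v = λ^4·v = 4^4·(1, 0, 0) = 256·(1, 0, 0) = (256, 0, 0).

256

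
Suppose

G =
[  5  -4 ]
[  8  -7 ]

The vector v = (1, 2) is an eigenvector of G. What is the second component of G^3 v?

First find the eigenvalue: Gv = (-3, -6) = -3·(1, 2), so λ = -3.
Then G^3 v = λ^3·v = (-3)^3·(1, 2) = -27·(1, 2) = (-27, -54).

-54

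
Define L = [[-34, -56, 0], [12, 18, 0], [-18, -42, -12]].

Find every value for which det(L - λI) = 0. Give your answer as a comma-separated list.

The characteristic polynomial is p(s) = det(sI - L).
Expanding the 3×3 determinant: p(s) = s^3 + 28s^2 + 252s + 720.
Rational-root test: s = -12 gives p(-12) = 0.
Factor out (s + 12): p(s) = (s + 12)·(s^2 + 16s + 60).
The quadratic factors as (s + 10)·(s + 6).
Eigenvalues: -12, -10, -6.

-12, -10, -6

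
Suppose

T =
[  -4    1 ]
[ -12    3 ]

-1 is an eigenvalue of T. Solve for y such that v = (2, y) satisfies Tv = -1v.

We need (T + 1I)v = 0.
T + 1I = [[-3, 1], [-12, 4]].
Row 1: (-3)·2 + (1)·y = 0
Row 2: (-12)·2 + (4)·y = 0
Solving gives y = 6.
Check: T·(2, 6) = (-2, -6) = -1·(2, 6).

6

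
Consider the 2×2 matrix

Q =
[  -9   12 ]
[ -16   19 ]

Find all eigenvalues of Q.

det(Q - μI) = (-9 - μ)(19 - μ) - (12)·(-16) = μ^2 - 10μ + 21.
This factors as (μ - 3)·(μ - 7) = 0.
Eigenvalues: 3, 7.

3, 7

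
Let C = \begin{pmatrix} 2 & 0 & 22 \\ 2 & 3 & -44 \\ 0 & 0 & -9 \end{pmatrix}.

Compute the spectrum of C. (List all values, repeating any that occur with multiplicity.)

Set up det(rI - C) = 0.
Expanding along the first row, p(r) = r^3 + 4r^2 - 39r + 54.
Rational-root test: r = 3 gives p(3) = 0.
Dividing by (r - 3) leaves r^2 + 7r - 18.
The quadratic factors as (r + 9)·(r - 2).
Eigenvalues: -9, 2, 3.

-9, 2, 3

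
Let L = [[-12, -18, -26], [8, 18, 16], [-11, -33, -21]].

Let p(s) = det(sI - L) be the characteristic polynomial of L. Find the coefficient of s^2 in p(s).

The coefficient of s^2 of det(sI - L) is −trace(L).
trace(L) = (-12) + (18) + (-21) = -15, so the coefficient is 15.

15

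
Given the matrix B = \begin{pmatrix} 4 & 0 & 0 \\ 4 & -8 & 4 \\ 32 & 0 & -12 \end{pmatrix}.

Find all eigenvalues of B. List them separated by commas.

The characteristic polynomial is p(λ) = det(λI - B).
Cofactor expansion gives p(λ) = λ^3 + 16λ^2 + 16λ - 384.
Try λ = 4: p(4) = 0, so 4 is a root.
Factor out (λ - 4): p(λ) = (λ - 4)·(λ^2 + 20λ + 96).
The quadratic factors as (λ + 12)·(λ + 8).
Eigenvalues: -12, -8, 4.

-12, -8, 4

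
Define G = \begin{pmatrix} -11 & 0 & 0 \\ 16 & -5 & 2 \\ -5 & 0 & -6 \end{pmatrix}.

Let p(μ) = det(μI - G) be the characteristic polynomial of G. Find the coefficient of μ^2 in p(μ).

22

The coefficient of μ^2 of det(μI - G) is −trace(G).
trace(G) = (-11) + (-5) + (-6) = -22, so the coefficient is 22.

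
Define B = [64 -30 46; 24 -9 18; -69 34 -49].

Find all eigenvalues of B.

Compute the characteristic polynomial p(t) = det(tI - B).
Cofactor expansion gives p(t) = t^3 - 6t^2 + 11t - 6.
Rational-root test: t = 2 gives p(2) = 0.
Factor out (t - 2): p(t) = (t - 2)·(t^2 - 4t + 3).
The quadratic factors as (t - 1)·(t - 3).
Eigenvalues: 1, 2, 3.

1, 2, 3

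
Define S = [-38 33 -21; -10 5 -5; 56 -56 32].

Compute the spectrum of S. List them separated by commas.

-5, 0, 4

Set up det(λI - S) = 0.
Expanding the 3×3 determinant: p(λ) = λ^3 + λ^2 - 20λ.
Try λ = 0: p(0) = 0, so 0 is a root.
Dividing by λ leaves λ^2 + λ - 20.
The quadratic factors as (λ + 5)·(λ - 4).
Eigenvalues: -5, 0, 4.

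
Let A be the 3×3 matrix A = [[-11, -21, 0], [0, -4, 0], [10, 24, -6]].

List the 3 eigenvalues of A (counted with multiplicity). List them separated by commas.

-11, -6, -4

Compute the characteristic polynomial p(r) = det(rI - A).
Cofactor expansion gives p(r) = r^3 + 21r^2 + 134r + 264.
Since p(-6) = 0, r = -6 is a root.
Factor out (r + 6): p(r) = (r + 6)·(r^2 + 15r + 44).
The quadratic factors as (r + 11)·(r + 4).
Eigenvalues: -11, -6, -4.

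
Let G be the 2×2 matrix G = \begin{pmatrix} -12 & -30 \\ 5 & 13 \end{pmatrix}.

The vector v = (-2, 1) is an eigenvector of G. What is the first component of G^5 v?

-486

First find the eigenvalue: Gv = (-6, 3) = 3·(-2, 1), so λ = 3.
Then G^5 v = λ^5·v = 3^5·(-2, 1) = 243·(-2, 1) = (-486, 243).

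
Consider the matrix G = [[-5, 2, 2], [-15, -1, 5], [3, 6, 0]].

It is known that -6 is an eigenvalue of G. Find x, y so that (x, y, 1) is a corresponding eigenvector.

We need (G + 6I)v = 0.
G + 6I = [[1, 2, 2], [-15, 5, 5], [3, 6, 6]].
Row 1: (1)·x + (2)·y + (2)·1 = 0
Row 2: (-15)·x + (5)·y + (5)·1 = 0
Row 3: (3)·x + (6)·y + (6)·1 = 0
Solving gives x = 0, y = -1.
Check: G·(0, -1, 1) = (0, 6, -6) = -6·(0, -1, 1).

0, -1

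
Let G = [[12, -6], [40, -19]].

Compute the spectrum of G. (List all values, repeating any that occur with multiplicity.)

-4, -3

det(G - lambda·I) = (12 - lambda)(-19 - lambda) - (-6)·(40) = lambda^2 + 7·lambda + 12.
This factors as (lambda + 4)·(lambda + 3) = 0.
Eigenvalues: -4, -3.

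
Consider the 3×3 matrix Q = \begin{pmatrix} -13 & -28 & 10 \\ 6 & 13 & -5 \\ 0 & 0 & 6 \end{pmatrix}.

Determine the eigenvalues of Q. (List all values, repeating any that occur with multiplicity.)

The characteristic polynomial is p(λ) = det(λI - Q).
Expanding along the first row, p(λ) = λ^3 - 6λ^2 - λ + 6.
Rational-root test: λ = 1 gives p(1) = 0.
Dividing by (λ - 1) leaves λ^2 - 5λ - 6.
The quadratic factors as (λ + 1)·(λ - 6).
Eigenvalues: -1, 1, 6.

-1, 1, 6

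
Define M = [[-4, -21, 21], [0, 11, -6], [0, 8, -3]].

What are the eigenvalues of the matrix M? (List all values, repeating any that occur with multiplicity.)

Set up det(μI - M) = 0.
Expanding the 3×3 determinant: p(μ) = μ^3 - 4μ^2 - 17μ + 60.
Rational-root test: μ = 3 gives p(3) = 0.
Factor out (μ - 3): p(μ) = (μ - 3)·(μ^2 - μ - 20).
The quadratic factors as (μ + 4)·(μ - 5).
Eigenvalues: -4, 3, 5.

-4, 3, 5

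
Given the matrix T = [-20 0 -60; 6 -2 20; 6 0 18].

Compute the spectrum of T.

The characteristic polynomial is p(λ) = det(λI - T).
Expanding the 3×3 determinant: p(λ) = λ^3 + 4λ^2 + 4λ.
Try λ = 0: p(0) = 0, so 0 is a root.
Dividing by λ leaves λ^2 + 4λ + 4.
The quadratic factor is (λ + 2)^2.
Eigenvalues: -2, -2, 0.

-2, -2, 0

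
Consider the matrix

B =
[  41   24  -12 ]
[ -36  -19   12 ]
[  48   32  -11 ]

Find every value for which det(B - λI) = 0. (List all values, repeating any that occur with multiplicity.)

1, 5, 5

Set up det(tI - B) = 0.
Expanding the 3×3 determinant: p(t) = t^3 - 11t^2 + 35t - 25.
Try t = 1: p(1) = 0, so 1 is a root.
Factor out (t - 1): p(t) = (t - 1)·(t^2 - 10t + 25).
The quadratic factor is (t - 5)^2.
Eigenvalues: 1, 5, 5.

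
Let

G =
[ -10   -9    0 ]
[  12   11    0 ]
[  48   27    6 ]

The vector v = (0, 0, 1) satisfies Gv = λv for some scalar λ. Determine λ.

Compute Gv: G·(0, 0, 1) = (0, 0, 6).
Since Gv = λv, compare component 3: 6 = λ·1, so λ = 6.

6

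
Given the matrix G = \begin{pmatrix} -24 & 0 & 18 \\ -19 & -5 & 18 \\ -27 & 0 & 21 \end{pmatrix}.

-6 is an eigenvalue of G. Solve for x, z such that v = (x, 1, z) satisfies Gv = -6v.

We need (G + 6I)v = 0.
G + 6I = [[-18, 0, 18], [-19, 1, 18], [-27, 0, 27]].
Row 1: (-18)·x + (0)·1 + (18)·z = 0
Row 2: (-19)·x + (1)·1 + (18)·z = 0
Row 3: (-27)·x + (0)·1 + (27)·z = 0
Solving gives x = 1, z = 1.
Check: G·(1, 1, 1) = (-6, -6, -6) = -6·(1, 1, 1).

1, 1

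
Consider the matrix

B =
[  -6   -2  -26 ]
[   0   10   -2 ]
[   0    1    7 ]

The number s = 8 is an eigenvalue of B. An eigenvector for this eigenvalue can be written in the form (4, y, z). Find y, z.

We need (B - 8I)v = 0.
B - 8I = [[-14, -2, -26], [0, 2, -2], [0, 1, -1]].
Row 1: (-14)·4 + (-2)·y + (-26)·z = 0
Row 2: (0)·4 + (2)·y + (-2)·z = 0
Row 3: (0)·4 + (1)·y + (-1)·z = 0
Solving gives y = -2, z = -2.
Check: B·(4, -2, -2) = (32, -16, -16) = 8·(4, -2, -2).

-2, -2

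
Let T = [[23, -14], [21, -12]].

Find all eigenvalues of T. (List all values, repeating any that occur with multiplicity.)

det(T - tI) = (23 - t)(-12 - t) - (-14)·(21) = t^2 - 11t + 18.
This factors as (t - 2)·(t - 9) = 0.
Eigenvalues: 2, 9.

2, 9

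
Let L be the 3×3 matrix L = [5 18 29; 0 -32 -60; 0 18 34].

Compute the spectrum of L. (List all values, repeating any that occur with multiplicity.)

-2, 4, 5

Compute the characteristic polynomial p(lambda) = det(lambda·I - L).
Expanding the 3×3 determinant: p(lambda) = lambda^3 - 7·lambda^2 + 2·lambda + 40.
Try lambda = -2: p(-2) = 0, so -2 is a root.
Dividing by (lambda + 2) leaves lambda^2 - 9·lambda + 20.
The quadratic factors as (lambda - 4)·(lambda - 5).
Eigenvalues: -2, 4, 5.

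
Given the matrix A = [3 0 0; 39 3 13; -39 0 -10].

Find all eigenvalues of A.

Compute the characteristic polynomial p(lambda) = det(lambda·I - A).
Cofactor expansion gives p(lambda) = lambda^3 + 4·lambda^2 - 51·lambda + 90.
Try lambda = 3: p(3) = 0, so 3 is a root.
Factor out (lambda - 3): p(lambda) = (lambda - 3)·(lambda^2 + 7·lambda - 30).
The quadratic factors as (lambda + 10)·(lambda - 3).
Eigenvalues: -10, 3, 3.

-10, 3, 3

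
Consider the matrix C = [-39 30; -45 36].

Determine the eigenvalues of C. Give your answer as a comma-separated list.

det(C - λI) = (-39 - λ)(36 - λ) - (30)·(-45) = λ^2 + 3λ - 54.
This factors as (λ + 9)·(λ - 6) = 0.
Eigenvalues: -9, 6.

-9, 6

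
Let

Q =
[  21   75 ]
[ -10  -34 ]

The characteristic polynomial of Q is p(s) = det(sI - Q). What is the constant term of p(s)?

36

p(s) = s^2 + 13s + 36.
The constant term is 36.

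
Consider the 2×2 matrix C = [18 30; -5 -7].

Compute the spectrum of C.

det(C - lambda·I) = (18 - lambda)(-7 - lambda) - (30)·(-5) = lambda^2 - 11·lambda + 24.
This factors as (lambda - 3)·(lambda - 8) = 0.
Eigenvalues: 3, 8.

3, 8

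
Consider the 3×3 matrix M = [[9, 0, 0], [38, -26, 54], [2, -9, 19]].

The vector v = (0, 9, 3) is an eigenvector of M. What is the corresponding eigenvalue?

Compute Mv: M·(0, 9, 3) = (0, -72, -24).
Since Mv = λv, compare component 2: -72 = λ·9, so λ = -8.

-8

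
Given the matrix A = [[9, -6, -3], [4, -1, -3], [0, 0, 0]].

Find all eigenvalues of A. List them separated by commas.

0, 3, 5

Compute the characteristic polynomial p(r) = det(rI - A).
Cofactor expansion gives p(r) = r^3 - 8r^2 + 15r.
Rational-root test: r = 0 gives p(0) = 0.
Dividing by r leaves r^2 - 8r + 15.
The quadratic factors as (r - 3)·(r - 5).
Eigenvalues: 0, 3, 5.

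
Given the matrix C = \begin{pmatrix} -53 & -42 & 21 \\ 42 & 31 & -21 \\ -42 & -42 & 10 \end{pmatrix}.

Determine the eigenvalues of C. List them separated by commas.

-11, -11, 10

Compute the characteristic polynomial p(s) = det(sI - C).
Cofactor expansion gives p(s) = s^3 + 12s^2 - 99s - 1210.
Rational-root test: s = 10 gives p(10) = 0.
Factor out (s - 10): p(s) = (s - 10)·(s^2 + 22s + 121).
The quadratic factor is (s + 11)^2.
Eigenvalues: -11, -11, 10.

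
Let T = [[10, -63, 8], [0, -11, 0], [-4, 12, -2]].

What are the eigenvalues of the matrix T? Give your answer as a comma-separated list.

-11, 2, 6

The characteristic polynomial is p(μ) = det(μI - T).
Expanding along the first row, p(μ) = μ^3 + 3μ^2 - 76μ + 132.
Since p(-11) = 0, μ = -11 is a root.
Factor out (μ + 11): p(μ) = (μ + 11)·(μ^2 - 8μ + 12).
The quadratic factors as (μ - 2)·(μ - 6).
Eigenvalues: -11, 2, 6.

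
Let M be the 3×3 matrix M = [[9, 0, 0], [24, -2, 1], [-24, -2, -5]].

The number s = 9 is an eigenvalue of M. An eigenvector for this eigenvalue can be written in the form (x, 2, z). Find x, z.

1, -2

We need (M - 9I)v = 0.
M - 9I = [[0, 0, 0], [24, -11, 1], [-24, -2, -14]].
Row 1: (0)·x + (0)·2 + (0)·z = 0
Row 2: (24)·x + (-11)·2 + (1)·z = 0
Row 3: (-24)·x + (-2)·2 + (-14)·z = 0
Solving gives x = 1, z = -2.
Check: M·(1, 2, -2) = (9, 18, -18) = 9·(1, 2, -2).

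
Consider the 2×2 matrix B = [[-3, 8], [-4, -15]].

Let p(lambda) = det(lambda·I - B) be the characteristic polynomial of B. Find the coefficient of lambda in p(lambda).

The coefficient of lambda of det(lambda·I - B) is −trace(B).
trace(B) = (-3) + (-15) = -18, so the coefficient is 18.

18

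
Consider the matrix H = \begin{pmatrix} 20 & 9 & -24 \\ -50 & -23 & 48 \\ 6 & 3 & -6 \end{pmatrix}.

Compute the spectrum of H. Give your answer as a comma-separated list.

-6, -5, 2

Set up det(sI - H) = 0.
Expanding the 3×3 determinant: p(s) = s^3 + 9s^2 + 8s - 60.
Rational-root test: s = 2 gives p(2) = 0.
Dividing by (s - 2) leaves s^2 + 11s + 30.
The quadratic factors as (s + 6)·(s + 5).
Eigenvalues: -6, -5, 2.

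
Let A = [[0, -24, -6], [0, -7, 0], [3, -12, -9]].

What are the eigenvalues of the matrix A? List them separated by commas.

The characteristic polynomial is p(λ) = det(λI - A).
Expanding along the first row, p(λ) = λ^3 + 16λ^2 + 81λ + 126.
Try λ = -3: p(-3) = 0, so -3 is a root.
Dividing by (λ + 3) leaves λ^2 + 13λ + 42.
The quadratic factors as (λ + 7)·(λ + 6).
Eigenvalues: -7, -6, -3.

-7, -6, -3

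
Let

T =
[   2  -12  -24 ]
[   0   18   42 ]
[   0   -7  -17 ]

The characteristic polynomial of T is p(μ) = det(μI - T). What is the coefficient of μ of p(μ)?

-10

p(μ) = μ^3 - 3μ^2 - 10μ + 24.
The coefficient of μ is -10.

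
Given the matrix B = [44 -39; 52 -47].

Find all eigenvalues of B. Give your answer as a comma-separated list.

det(B - λI) = (44 - λ)(-47 - λ) - (-39)·(52) = λ^2 + 3λ - 40.
This factors as (λ + 8)·(λ - 5) = 0.
Eigenvalues: -8, 5.

-8, 5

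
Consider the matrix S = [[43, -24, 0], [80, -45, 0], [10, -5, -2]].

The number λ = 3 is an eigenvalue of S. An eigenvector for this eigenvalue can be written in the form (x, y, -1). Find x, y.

We need (S - 3I)v = 0.
S - 3I = [[40, -24, 0], [80, -48, 0], [10, -5, -5]].
Row 1: (40)·x + (-24)·y + (0)·-1 = 0
Row 2: (80)·x + (-48)·y + (0)·-1 = 0
Row 3: (10)·x + (-5)·y + (-5)·-1 = 0
Solving gives x = -3, y = -5.
Check: S·(-3, -5, -1) = (-9, -15, -3) = 3·(-3, -5, -1).

-3, -5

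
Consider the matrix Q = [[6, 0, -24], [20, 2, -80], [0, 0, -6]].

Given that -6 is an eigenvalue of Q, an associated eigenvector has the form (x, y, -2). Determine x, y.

We need (Q + 6I)v = 0.
Q + 6I = [[12, 0, -24], [20, 8, -80], [0, 0, 0]].
Row 1: (12)·x + (0)·y + (-24)·-2 = 0
Row 2: (20)·x + (8)·y + (-80)·-2 = 0
Row 3: (0)·x + (0)·y + (0)·-2 = 0
Solving gives x = -4, y = -10.
Check: Q·(-4, -10, -2) = (24, 60, 12) = -6·(-4, -10, -2).

-4, -10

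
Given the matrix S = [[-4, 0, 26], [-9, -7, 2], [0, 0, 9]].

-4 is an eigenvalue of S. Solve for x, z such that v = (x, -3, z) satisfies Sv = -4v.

1, 0

We need (S + 4I)v = 0.
S + 4I = [[0, 0, 26], [-9, -3, 2], [0, 0, 13]].
Row 1: (0)·x + (0)·-3 + (26)·z = 0
Row 2: (-9)·x + (-3)·-3 + (2)·z = 0
Row 3: (0)·x + (0)·-3 + (13)·z = 0
Solving gives x = 1, z = 0.
Check: S·(1, -3, 0) = (-4, 12, 0) = -4·(1, -3, 0).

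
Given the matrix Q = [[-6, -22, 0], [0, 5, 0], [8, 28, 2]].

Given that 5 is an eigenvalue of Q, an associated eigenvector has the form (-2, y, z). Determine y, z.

1, 4

We need (Q - 5I)v = 0.
Q - 5I = [[-11, -22, 0], [0, 0, 0], [8, 28, -3]].
Row 1: (-11)·-2 + (-22)·y + (0)·z = 0
Row 2: (0)·-2 + (0)·y + (0)·z = 0
Row 3: (8)·-2 + (28)·y + (-3)·z = 0
Solving gives y = 1, z = 4.
Check: Q·(-2, 1, 4) = (-10, 5, 20) = 5·(-2, 1, 4).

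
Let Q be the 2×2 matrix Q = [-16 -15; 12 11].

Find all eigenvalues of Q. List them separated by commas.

-4, -1

det(Q - rI) = (-16 - r)(11 - r) - (-15)·(12) = r^2 + 5r + 4.
This factors as (r + 4)·(r + 1) = 0.
Eigenvalues: -4, -1.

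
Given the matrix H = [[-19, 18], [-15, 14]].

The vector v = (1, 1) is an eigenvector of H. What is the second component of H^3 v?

First find the eigenvalue: Hv = (-1, -1) = -1·(1, 1), so λ = -1.
Then H^3 v = λ^3·v = (-1)^3·(1, 1) = -1·(1, 1) = (-1, -1).

-1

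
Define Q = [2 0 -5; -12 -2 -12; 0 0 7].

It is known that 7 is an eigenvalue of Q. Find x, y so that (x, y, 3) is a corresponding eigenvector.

We need (Q - 7I)v = 0.
Q - 7I = [[-5, 0, -5], [-12, -9, -12], [0, 0, 0]].
Row 1: (-5)·x + (0)·y + (-5)·3 = 0
Row 2: (-12)·x + (-9)·y + (-12)·3 = 0
Row 3: (0)·x + (0)·y + (0)·3 = 0
Solving gives x = -3, y = 0.
Check: Q·(-3, 0, 3) = (-21, 0, 21) = 7·(-3, 0, 3).

-3, 0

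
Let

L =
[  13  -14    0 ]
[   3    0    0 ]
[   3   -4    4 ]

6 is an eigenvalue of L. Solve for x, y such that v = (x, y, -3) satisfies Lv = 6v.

-6, -3

We need (L - 6I)v = 0.
L - 6I = [[7, -14, 0], [3, -6, 0], [3, -4, -2]].
Row 1: (7)·x + (-14)·y + (0)·-3 = 0
Row 2: (3)·x + (-6)·y + (0)·-3 = 0
Row 3: (3)·x + (-4)·y + (-2)·-3 = 0
Solving gives x = -6, y = -3.
Check: L·(-6, -3, -3) = (-36, -18, -18) = 6·(-6, -3, -3).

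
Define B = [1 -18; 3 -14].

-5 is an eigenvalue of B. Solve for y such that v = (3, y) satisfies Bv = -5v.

We need (B + 5I)v = 0.
B + 5I = [[6, -18], [3, -9]].
Row 1: (6)·3 + (-18)·y = 0
Row 2: (3)·3 + (-9)·y = 0
Solving gives y = 1.
Check: B·(3, 1) = (-15, -5) = -5·(3, 1).

1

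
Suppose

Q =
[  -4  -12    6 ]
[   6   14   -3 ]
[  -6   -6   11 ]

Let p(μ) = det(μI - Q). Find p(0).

-320

p(0) = det(0·I − Q) = det(−Q) = (−1)^3·det(Q).
det(Q) = 320, so p(0) = -320.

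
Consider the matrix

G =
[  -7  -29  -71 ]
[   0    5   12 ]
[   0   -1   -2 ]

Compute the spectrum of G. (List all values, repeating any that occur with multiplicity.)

-7, 1, 2

Compute the characteristic polynomial p(r) = det(rI - G).
Expanding the 3×3 determinant: p(r) = r^3 + 4r^2 - 19r + 14.
Rational-root test: r = 1 gives p(1) = 0.
Dividing by (r - 1) leaves r^2 + 5r - 14.
The quadratic factors as (r + 7)·(r - 2).
Eigenvalues: -7, 1, 2.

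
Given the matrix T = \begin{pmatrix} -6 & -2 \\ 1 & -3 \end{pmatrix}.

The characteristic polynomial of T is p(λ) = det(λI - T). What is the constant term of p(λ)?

p(λ) = λ^2 + 9λ + 20.
The constant term is 20.

20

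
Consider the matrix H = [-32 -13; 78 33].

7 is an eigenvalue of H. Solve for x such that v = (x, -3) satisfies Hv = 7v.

We need (H - 7I)v = 0.
H - 7I = [[-39, -13], [78, 26]].
Row 1: (-39)·x + (-13)·-3 = 0
Row 2: (78)·x + (26)·-3 = 0
Solving gives x = 1.
Check: H·(1, -3) = (7, -21) = 7·(1, -3).

1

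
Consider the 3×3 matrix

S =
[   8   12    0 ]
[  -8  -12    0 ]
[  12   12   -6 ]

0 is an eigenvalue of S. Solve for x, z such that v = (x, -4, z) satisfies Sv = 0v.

We need (S)v = 0.
S = [[8, 12, 0], [-8, -12, 0], [12, 12, -6]].
Row 1: (8)·x + (12)·-4 + (0)·z = 0
Row 2: (-8)·x + (-12)·-4 + (0)·z = 0
Row 3: (12)·x + (12)·-4 + (-6)·z = 0
Solving gives x = 6, z = 4.
Check: S·(6, -4, 4) = (0, 0, 0) = 0·(6, -4, 4).

6, 4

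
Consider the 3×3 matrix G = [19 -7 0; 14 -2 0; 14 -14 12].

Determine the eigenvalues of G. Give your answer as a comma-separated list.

5, 12, 12

Set up det(rI - G) = 0.
Expanding the 3×3 determinant: p(r) = r^3 - 29r^2 + 264r - 720.
Try r = 5: p(5) = 0, so 5 is a root.
Dividing by (r - 5) leaves r^2 - 24r + 144.
The quadratic factor is (r - 12)^2.
Eigenvalues: 5, 12, 12.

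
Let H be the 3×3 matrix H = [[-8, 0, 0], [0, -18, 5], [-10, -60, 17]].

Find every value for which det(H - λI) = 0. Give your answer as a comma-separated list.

-8, -3, 2

Set up det(λI - H) = 0.
Cofactor expansion gives p(λ) = λ^3 + 9λ^2 + 2λ - 48.
Rational-root test: λ = -3 gives p(-3) = 0.
Factor out (λ + 3): p(λ) = (λ + 3)·(λ^2 + 6λ - 16).
The quadratic factors as (λ + 8)·(λ - 2).
Eigenvalues: -8, -3, 2.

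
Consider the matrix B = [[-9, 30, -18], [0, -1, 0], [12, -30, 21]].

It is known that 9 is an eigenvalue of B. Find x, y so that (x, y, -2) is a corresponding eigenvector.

2, 0

We need (B - 9I)v = 0.
B - 9I = [[-18, 30, -18], [0, -10, 0], [12, -30, 12]].
Row 1: (-18)·x + (30)·y + (-18)·-2 = 0
Row 2: (0)·x + (-10)·y + (0)·-2 = 0
Row 3: (12)·x + (-30)·y + (12)·-2 = 0
Solving gives x = 2, y = 0.
Check: B·(2, 0, -2) = (18, 0, -18) = 9·(2, 0, -2).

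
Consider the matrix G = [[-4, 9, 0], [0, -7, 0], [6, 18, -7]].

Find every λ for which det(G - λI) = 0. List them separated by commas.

Compute the characteristic polynomial p(s) = det(sI - G).
Expanding along the first row, p(s) = s^3 + 18s^2 + 105s + 196.
Try s = -4: p(-4) = 0, so -4 is a root.
Dividing by (s + 4) leaves s^2 + 14s + 49.
The quadratic factor is (s + 7)^2.
Eigenvalues: -7, -7, -4.

-7, -7, -4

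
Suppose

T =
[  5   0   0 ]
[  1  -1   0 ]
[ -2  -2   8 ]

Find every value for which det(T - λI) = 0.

T is lower triangular, so its eigenvalues are the diagonal entries.
Diagonal: 5, -1, 8.

-1, 5, 8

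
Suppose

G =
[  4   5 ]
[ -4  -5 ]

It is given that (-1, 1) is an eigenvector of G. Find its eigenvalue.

-1

Compute Gv: G·(-1, 1) = (1, -1).
Since Gv = λv, compare component 1: 1 = λ·-1, so λ = -1.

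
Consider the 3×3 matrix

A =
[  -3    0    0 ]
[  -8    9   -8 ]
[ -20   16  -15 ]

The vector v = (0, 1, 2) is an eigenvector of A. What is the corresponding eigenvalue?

Compute Av: A·(0, 1, 2) = (0, -7, -14).
Since Av = λv, compare component 2: -7 = λ·1, so λ = -7.

-7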